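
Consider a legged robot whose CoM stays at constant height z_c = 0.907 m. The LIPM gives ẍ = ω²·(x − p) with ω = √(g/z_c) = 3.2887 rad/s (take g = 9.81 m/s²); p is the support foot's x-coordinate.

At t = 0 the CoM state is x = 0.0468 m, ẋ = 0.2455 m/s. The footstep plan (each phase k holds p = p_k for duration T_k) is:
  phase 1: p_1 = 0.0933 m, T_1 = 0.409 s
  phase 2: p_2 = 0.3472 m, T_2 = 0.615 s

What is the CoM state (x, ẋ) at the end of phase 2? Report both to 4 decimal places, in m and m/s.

x = -0.2228, ẋ = -1.7504

phase 1: p=0.0933, T=0.409, ωT=1.345078, cosh=2.049503, sinh=1.788984; start (x,ẋ)=(0.046800, 0.245500) → end (x,ẋ)=(0.131545, 0.229573)
phase 2: p=0.3472, T=0.615, ωT=2.022550, cosh=3.844947, sinh=3.712629; start (x,ẋ)=(0.131545, 0.229573) → end (x,ẋ)=(-0.222816, -1.750391)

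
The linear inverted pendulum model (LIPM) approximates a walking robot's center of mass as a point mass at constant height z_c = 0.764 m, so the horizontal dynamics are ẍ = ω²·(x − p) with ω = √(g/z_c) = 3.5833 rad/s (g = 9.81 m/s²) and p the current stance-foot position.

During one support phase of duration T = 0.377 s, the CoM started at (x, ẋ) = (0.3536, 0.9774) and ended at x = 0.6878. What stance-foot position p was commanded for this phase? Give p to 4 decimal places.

ωT = 3.5833·0.377 = 1.350904; cosh(ωT) = 2.059960, sinh(ωT) = 1.800954
x(T) = p + (x₀−p)·cosh(ωT) + (ẋ₀/ω)·sinh(ωT) ⇒ p·(1 − cosh) = x(T) − x₀·cosh − (ẋ₀/ω)·sinh
numerator   = 0.6878 − (0.3536)·2.059960 − (0.9774/3.5833)·1.800954 = -0.531840
denominator = 1 − 2.059960 = -1.059960
p = -0.531840 / -1.059960 = 0.5018

p = 0.5018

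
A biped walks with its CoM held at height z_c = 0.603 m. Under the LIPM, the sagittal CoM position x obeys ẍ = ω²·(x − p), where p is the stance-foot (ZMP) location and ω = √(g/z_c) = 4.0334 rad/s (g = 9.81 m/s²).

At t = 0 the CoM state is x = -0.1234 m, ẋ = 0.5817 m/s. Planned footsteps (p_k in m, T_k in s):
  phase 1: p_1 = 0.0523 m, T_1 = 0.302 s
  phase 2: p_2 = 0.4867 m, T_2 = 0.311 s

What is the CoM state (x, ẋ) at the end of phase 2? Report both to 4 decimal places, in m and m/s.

phase 1: p=0.0523, T=0.302, ωT=1.218087, cosh=1.838255, sinh=1.542459; start (x,ẋ)=(-0.123400, 0.581700) → end (x,ẋ)=(-0.048227, -0.023779)
phase 2: p=0.4867, T=0.311, ωT=1.254387, cosh=1.895470, sinh=1.610220; start (x,ẋ)=(-0.048227, -0.023779) → end (x,ẋ)=(-0.536731, -3.519240)

x = -0.5367, ẋ = -3.5192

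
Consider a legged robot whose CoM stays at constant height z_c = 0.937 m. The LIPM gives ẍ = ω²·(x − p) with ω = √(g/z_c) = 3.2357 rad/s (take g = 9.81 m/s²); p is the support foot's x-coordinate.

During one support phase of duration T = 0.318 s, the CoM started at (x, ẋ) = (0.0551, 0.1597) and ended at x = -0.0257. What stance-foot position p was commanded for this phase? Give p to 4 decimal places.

p = 0.2992

ωT = 3.2357·0.318 = 1.028953; cosh(ωT) = 1.577757, sinh(ωT) = 1.220376
x(T) = p + (x₀−p)·cosh(ωT) + (ẋ₀/ω)·sinh(ωT) ⇒ p·(1 − cosh) = x(T) − x₀·cosh − (ẋ₀/ω)·sinh
numerator   = -0.0257 − (0.0551)·1.577757 − (0.1597/3.2357)·1.220376 = -0.172867
denominator = 1 − 1.577757 = -0.577757
p = -0.172867 / -0.577757 = 0.2992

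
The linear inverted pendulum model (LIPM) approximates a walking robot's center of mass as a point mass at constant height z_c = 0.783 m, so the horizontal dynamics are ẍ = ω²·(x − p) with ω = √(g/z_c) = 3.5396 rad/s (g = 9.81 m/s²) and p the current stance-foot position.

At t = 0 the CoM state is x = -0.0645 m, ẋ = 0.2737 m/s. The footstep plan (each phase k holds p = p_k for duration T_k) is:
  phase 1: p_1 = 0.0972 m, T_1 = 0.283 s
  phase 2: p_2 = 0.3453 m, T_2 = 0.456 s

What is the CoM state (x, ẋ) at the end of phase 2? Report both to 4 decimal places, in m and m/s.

x = -0.8883, ẋ = -4.1297

phase 1: p=0.0972, T=0.283, ωT=1.001707, cosh=1.545089, sinh=1.177837; start (x,ẋ)=(-0.064500, 0.273700) → end (x,ẋ)=(-0.061564, -0.251248)
phase 2: p=0.3453, T=0.456, ωT=1.614058, cosh=2.611115, sinh=2.412037; start (x,ẋ)=(-0.061564, -0.251248) → end (x,ẋ)=(-0.888281, -4.129702)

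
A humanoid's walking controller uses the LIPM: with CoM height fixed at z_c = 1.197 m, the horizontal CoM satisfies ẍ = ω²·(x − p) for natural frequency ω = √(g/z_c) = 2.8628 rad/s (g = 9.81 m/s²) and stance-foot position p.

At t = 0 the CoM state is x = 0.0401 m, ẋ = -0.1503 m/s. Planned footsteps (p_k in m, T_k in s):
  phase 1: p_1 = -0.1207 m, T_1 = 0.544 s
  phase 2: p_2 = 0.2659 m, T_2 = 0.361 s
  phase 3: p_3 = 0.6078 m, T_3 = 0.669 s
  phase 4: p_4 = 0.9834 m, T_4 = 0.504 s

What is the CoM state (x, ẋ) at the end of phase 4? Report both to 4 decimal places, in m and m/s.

phase 1: p=-0.1207, T=0.544, ωT=1.557363, cosh=2.478490, sinh=2.267799; start (x,ẋ)=(0.040100, -0.150300) → end (x,ẋ)=(0.158779, 0.671438)
phase 2: p=0.2659, T=0.361, ωT=1.033471, cosh=1.583287, sinh=1.227517; start (x,ẋ)=(0.158779, 0.671438) → end (x,ẋ)=(0.384198, 0.686642)
phase 3: p=0.6078, T=0.669, ωT=1.915213, cosh=3.467848, sinh=3.320538; start (x,ẋ)=(0.384198, 0.686642) → end (x,ẋ)=(0.628812, 0.255601)
phase 4: p=0.9834, T=0.504, ωT=1.442851, cosh=2.234500, sinh=1.998247; start (x,ẋ)=(0.628812, 0.255601) → end (x,ẋ)=(0.369484, -1.457309)

x = 0.3695, ẋ = -1.4573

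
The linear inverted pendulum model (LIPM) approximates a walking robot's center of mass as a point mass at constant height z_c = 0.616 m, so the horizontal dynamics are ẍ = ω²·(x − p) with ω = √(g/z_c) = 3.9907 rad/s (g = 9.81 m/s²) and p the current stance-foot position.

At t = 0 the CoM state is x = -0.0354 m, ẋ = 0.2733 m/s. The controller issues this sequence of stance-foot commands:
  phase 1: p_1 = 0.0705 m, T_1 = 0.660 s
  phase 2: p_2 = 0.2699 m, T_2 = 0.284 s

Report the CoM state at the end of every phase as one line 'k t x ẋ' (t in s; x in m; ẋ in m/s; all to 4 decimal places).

1 0.6600 -0.1963 -1.0148
2 0.9440 -0.8832 -4.3293

phase 1: p=0.0705, T=0.660, ωT=2.633862, cosh=6.999627, sinh=6.927827; start (x,ẋ)=(-0.035400, 0.273300) → end (x,ẋ)=(-0.196314, -1.014806)
phase 2: p=0.2699, T=0.284, ωT=1.133359, cosh=1.714011, sinh=1.392061; start (x,ẋ)=(-0.196314, -1.014806) → end (x,ẋ)=(-0.883186, -4.329344)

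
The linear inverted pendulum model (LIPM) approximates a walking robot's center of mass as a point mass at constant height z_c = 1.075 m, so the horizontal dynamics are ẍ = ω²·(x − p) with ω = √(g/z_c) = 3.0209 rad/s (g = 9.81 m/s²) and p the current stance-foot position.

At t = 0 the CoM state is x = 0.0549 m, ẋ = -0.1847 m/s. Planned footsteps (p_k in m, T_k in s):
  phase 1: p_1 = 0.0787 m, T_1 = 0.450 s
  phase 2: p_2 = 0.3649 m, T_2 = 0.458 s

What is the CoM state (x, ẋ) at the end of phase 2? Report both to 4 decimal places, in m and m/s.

phase 1: p=0.0787, T=0.450, ωT=1.359405, cosh=2.075345, sinh=1.818531; start (x,ẋ)=(0.054900, -0.184700) → end (x,ẋ)=(-0.081880, -0.514064)
phase 2: p=0.3649, T=0.458, ωT=1.383572, cosh=2.119904, sinh=1.869222; start (x,ẋ)=(-0.081880, -0.514064) → end (x,ẋ)=(-0.900313, -3.612611)

x = -0.9003, ẋ = -3.6126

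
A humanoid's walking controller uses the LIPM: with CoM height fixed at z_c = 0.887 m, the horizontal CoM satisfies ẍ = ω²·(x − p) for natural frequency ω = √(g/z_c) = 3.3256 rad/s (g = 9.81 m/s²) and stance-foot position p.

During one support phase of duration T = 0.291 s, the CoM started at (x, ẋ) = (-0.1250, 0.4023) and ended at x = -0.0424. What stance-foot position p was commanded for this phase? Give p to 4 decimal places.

p = -0.0190

ωT = 3.3256·0.291 = 0.967750; cosh(ωT) = 1.505976, sinh(ωT) = 1.126039
x(T) = p + (x₀−p)·cosh(ωT) + (ẋ₀/ω)·sinh(ωT) ⇒ p·(1 − cosh) = x(T) − x₀·cosh − (ẋ₀/ω)·sinh
numerator   = -0.0424 − (-0.1250)·1.505976 − (0.4023/3.3256)·1.126039 = 0.009629
denominator = 1 − 1.505976 = -0.505976
p = 0.009629 / -0.505976 = -0.0190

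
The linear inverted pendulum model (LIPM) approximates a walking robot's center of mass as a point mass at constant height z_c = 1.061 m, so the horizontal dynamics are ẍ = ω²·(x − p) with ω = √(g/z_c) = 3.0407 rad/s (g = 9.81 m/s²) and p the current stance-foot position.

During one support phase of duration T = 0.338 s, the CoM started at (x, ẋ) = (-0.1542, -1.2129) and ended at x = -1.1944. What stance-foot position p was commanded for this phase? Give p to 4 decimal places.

p = 0.8074

ωT = 3.0407·0.338 = 1.027757; cosh(ωT) = 1.576299, sinh(ωT) = 1.218490
x(T) = p + (x₀−p)·cosh(ωT) + (ẋ₀/ω)·sinh(ωT) ⇒ p·(1 − cosh) = x(T) − x₀·cosh − (ẋ₀/ω)·sinh
numerator   = -1.1944 − (-0.1542)·1.576299 − (-1.2129/3.0407)·1.218490 = -0.465293
denominator = 1 − 1.576299 = -0.576299
p = -0.465293 / -0.576299 = 0.8074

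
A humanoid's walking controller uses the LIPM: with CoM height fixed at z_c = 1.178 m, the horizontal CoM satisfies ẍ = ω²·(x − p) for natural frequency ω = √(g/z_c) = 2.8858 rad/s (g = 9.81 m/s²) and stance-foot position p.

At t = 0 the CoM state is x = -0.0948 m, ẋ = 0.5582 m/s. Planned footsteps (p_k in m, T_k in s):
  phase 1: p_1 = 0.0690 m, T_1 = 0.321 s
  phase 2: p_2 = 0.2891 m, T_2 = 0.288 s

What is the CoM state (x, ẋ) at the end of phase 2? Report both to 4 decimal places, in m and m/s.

phase 1: p=0.0690, T=0.321, ωT=0.926342, cosh=1.460627, sinh=1.064627; start (x,ẋ)=(-0.094800, 0.558200) → end (x,ẋ)=(0.035680, 0.312079)
phase 2: p=0.2891, T=0.288, ωT=0.831110, cosh=1.365716, sinh=0.930151; start (x,ẋ)=(0.035680, 0.312079) → end (x,ẋ)=(0.043590, -0.254026)

x = 0.0436, ẋ = -0.2540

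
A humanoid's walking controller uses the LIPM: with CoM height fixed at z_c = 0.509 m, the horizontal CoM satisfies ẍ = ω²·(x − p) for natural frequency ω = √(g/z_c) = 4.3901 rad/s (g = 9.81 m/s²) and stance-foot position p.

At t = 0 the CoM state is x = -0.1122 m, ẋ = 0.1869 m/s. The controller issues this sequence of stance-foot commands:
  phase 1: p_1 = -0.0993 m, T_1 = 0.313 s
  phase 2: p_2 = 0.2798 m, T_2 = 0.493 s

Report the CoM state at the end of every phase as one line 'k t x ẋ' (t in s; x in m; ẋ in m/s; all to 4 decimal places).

phase 1: p=-0.0993, T=0.313, ωT=1.374101, cosh=2.102295, sinh=1.849228; start (x,ẋ)=(-0.112200, 0.186900) → end (x,ẋ)=(-0.047692, 0.288193)
phase 2: p=0.2798, T=0.493, ωT=2.164319, cosh=4.411750, sinh=4.296922; start (x,ẋ)=(-0.047692, 0.288193) → end (x,ẋ)=(-0.882938, -4.906352)

1 0.3130 -0.0477 0.2882
2 0.8060 -0.8829 -4.9064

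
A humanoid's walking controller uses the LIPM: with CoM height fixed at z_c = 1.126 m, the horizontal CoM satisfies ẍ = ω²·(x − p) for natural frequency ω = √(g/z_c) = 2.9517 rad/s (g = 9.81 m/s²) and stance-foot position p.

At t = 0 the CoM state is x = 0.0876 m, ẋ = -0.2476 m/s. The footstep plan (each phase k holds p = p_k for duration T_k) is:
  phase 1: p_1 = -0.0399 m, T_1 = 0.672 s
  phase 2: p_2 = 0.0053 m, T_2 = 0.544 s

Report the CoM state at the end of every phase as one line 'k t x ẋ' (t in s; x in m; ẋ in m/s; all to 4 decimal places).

phase 1: p=-0.0399, T=0.672, ωT=1.983542, cosh=3.703013, sinh=3.565432; start (x,ẋ)=(0.087600, -0.247600) → end (x,ẋ)=(0.133152, 0.424955)
phase 2: p=0.0053, T=0.544, ωT=1.605725, cosh=2.591106, sinh=2.390362; start (x,ẋ)=(0.133152, 0.424955) → end (x,ẋ)=(0.680717, 2.003180)

1 0.6720 0.1332 0.4250
2 1.2160 0.6807 2.0032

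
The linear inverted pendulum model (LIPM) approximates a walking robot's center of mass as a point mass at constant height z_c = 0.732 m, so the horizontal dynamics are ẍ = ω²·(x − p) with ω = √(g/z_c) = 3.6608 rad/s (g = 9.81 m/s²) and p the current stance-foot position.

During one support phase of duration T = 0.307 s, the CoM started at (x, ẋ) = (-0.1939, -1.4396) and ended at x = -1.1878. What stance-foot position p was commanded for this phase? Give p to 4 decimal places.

ωT = 3.6608·0.307 = 1.123866; cosh(ωT) = 1.700873, sinh(ωT) = 1.375852
x(T) = p + (x₀−p)·cosh(ωT) + (ẋ₀/ω)·sinh(ωT) ⇒ p·(1 − cosh) = x(T) − x₀·cosh − (ẋ₀/ω)·sinh
numerator   = -1.1878 − (-0.1939)·1.700873 − (-1.4396/3.6608)·1.375852 = -0.316951
denominator = 1 − 1.700873 = -0.700873
p = -0.316951 / -0.700873 = 0.4522

p = 0.4522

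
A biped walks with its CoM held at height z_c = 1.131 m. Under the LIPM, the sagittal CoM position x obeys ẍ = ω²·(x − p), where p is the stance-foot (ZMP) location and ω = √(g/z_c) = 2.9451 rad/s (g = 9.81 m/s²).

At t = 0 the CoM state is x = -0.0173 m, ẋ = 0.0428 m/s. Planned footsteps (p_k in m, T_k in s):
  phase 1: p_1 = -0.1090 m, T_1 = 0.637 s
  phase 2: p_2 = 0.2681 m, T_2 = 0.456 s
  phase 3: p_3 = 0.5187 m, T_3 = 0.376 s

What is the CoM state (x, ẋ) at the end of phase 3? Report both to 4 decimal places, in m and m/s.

phase 1: p=-0.1090, T=0.637, ωT=1.876029, cosh=3.340364, sinh=3.187167; start (x,ẋ)=(-0.017300, 0.042800) → end (x,ẋ)=(0.243629, 1.003712)
phase 2: p=0.2681, T=0.456, ωT=1.342966, cosh=2.045728, sinh=1.784658; start (x,ẋ)=(0.243629, 1.003712) → end (x,ẋ)=(0.826264, 1.924703)
phase 3: p=0.5187, T=0.376, ωT=1.107358, cosh=1.678391, sinh=1.347960; start (x,ẋ)=(0.826264, 1.924703) → end (x,ẋ)=(1.915841, 4.451396)

x = 1.9158, ẋ = 4.4514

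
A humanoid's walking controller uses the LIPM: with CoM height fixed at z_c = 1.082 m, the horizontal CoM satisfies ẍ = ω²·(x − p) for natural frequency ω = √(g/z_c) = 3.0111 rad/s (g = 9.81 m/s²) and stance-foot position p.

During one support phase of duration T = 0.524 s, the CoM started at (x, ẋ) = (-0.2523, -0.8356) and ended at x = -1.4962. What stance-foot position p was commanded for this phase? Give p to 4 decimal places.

ωT = 3.0111·0.524 = 1.577816; cosh(ωT) = 2.525396, sinh(ωT) = 2.318970
x(T) = p + (x₀−p)·cosh(ωT) + (ẋ₀/ω)·sinh(ωT) ⇒ p·(1 − cosh) = x(T) − x₀·cosh − (ẋ₀/ω)·sinh
numerator   = -1.4962 − (-0.2523)·2.525396 − (-0.8356/3.0111)·2.318970 = -0.215513
denominator = 1 − 2.525396 = -1.525396
p = -0.215513 / -1.525396 = 0.1413

p = 0.1413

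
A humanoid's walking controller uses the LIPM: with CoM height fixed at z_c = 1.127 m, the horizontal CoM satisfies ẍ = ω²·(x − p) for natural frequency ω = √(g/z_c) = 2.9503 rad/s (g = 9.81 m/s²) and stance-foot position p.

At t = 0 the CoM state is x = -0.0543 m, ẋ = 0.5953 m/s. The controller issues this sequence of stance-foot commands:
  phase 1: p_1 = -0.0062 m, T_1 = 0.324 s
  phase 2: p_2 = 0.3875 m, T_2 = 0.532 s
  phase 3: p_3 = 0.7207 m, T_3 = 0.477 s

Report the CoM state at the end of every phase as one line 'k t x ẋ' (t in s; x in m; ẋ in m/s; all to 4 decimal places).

1 0.3240 0.1456 0.7314
2 0.8560 0.3510 0.1930
3 1.3330 0.0459 -1.6766

phase 1: p=-0.0062, T=0.324, ωT=0.955897, cosh=1.492735, sinh=1.108268; start (x,ẋ)=(-0.054300, 0.595300) → end (x,ẋ)=(0.145621, 0.731352)
phase 2: p=0.3875, T=0.532, ωT=1.569560, cosh=2.506334, sinh=2.298197; start (x,ẋ)=(0.145621, 0.731352) → end (x,ẋ)=(0.350973, 0.192985)
phase 3: p=0.7207, T=0.477, ωT=1.407293, cosh=2.164844, sinh=1.920039; start (x,ẋ)=(0.350973, 0.192985) → end (x,ẋ)=(0.045892, -1.676608)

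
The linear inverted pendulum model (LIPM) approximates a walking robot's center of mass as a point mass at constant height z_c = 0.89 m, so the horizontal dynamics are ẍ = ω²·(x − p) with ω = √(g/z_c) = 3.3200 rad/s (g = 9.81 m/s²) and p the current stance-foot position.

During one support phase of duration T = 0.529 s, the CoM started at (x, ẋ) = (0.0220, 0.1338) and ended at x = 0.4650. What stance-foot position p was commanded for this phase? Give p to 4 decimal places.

p = -0.1444

ωT = 3.3200·0.529 = 1.756280; cosh(ωT) = 2.981771, sinh(ωT) = 2.809085
x(T) = p + (x₀−p)·cosh(ωT) + (ẋ₀/ω)·sinh(ωT) ⇒ p·(1 − cosh) = x(T) − x₀·cosh − (ẋ₀/ω)·sinh
numerator   = 0.4650 − (0.0220)·2.981771 − (0.1338/3.3200)·2.809085 = 0.286192
denominator = 1 − 2.981771 = -1.981771
p = 0.286192 / -1.981771 = -0.1444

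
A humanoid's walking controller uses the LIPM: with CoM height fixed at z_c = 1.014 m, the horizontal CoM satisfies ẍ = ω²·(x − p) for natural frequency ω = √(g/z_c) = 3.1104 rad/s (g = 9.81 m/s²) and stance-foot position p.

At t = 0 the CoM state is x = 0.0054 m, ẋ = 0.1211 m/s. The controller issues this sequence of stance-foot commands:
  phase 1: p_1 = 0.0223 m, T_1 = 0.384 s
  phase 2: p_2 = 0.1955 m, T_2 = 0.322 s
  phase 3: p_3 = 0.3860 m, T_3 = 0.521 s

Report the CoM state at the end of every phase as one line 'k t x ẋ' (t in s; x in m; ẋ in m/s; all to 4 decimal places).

1 0.3840 0.0502 0.1394
2 0.7060 0.0238 -0.3167
3 1.2270 -0.8126 -3.5681

phase 1: p=0.0223, T=0.384, ωT=1.194394, cosh=1.802221, sinh=1.499334; start (x,ẋ)=(0.005400, 0.121100) → end (x,ẋ)=(0.050217, 0.139435)
phase 2: p=0.1955, T=0.322, ωT=1.001549, cosh=1.544903, sinh=1.177593; start (x,ẋ)=(0.050217, 0.139435) → end (x,ẋ)=(0.023842, -0.316725)
phase 3: p=0.3860, T=0.521, ωT=1.620518, cosh=2.626753, sinh=2.428957; start (x,ẋ)=(0.023842, -0.316725) → end (x,ẋ)=(-0.812633, -3.568068)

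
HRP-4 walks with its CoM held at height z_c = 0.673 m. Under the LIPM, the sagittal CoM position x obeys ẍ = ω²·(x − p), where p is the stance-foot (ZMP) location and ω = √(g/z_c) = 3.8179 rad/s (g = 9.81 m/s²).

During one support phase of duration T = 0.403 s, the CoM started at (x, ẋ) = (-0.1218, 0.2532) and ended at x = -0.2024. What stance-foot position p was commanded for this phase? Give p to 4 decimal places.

ωT = 3.8179·0.403 = 1.538614; cosh(ωT) = 2.436403, sinh(ωT) = 2.221725
x(T) = p + (x₀−p)·cosh(ωT) + (ẋ₀/ω)·sinh(ωT) ⇒ p·(1 − cosh) = x(T) − x₀·cosh − (ẋ₀/ω)·sinh
numerator   = -0.2024 − (-0.1218)·2.436403 − (0.2532/3.8179)·2.221725 = -0.052989
denominator = 1 − 2.436403 = -1.436403
p = -0.052989 / -1.436403 = 0.0369

p = 0.0369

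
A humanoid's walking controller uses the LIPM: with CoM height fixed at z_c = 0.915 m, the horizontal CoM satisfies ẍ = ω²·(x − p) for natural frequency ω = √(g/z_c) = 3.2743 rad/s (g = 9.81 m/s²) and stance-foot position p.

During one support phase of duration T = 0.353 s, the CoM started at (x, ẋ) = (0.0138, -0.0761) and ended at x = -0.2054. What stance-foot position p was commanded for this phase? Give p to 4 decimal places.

ωT = 3.2743·0.353 = 1.155828; cosh(ωT) = 1.745725, sinh(ωT) = 1.430928
x(T) = p + (x₀−p)·cosh(ωT) + (ẋ₀/ω)·sinh(ωT) ⇒ p·(1 − cosh) = x(T) − x₀·cosh − (ẋ₀/ω)·sinh
numerator   = -0.2054 − (0.0138)·1.745725 − (-0.0761/3.2743)·1.430928 = -0.196234
denominator = 1 − 1.745725 = -0.745725
p = -0.196234 / -0.745725 = 0.2631

p = 0.2631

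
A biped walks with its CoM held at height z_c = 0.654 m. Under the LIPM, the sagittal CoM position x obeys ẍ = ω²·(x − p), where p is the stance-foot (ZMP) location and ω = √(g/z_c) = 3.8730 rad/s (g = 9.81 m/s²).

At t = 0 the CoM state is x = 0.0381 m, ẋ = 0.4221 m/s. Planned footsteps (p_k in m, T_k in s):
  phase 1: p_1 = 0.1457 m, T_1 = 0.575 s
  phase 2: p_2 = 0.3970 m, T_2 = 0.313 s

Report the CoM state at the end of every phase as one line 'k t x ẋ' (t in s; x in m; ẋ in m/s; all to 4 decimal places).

phase 1: p=0.1457, T=0.575, ωT=2.226975, cosh=4.689815, sinh=4.581961; start (x,ẋ)=(0.038100, 0.422100) → end (x,ẋ)=(0.140442, 0.070108)
phase 2: p=0.3970, T=0.313, ωT=1.212249, cosh=1.829281, sinh=1.531754; start (x,ẋ)=(0.140442, 0.070108) → end (x,ẋ)=(-0.044589, -1.393777)

1 0.5750 0.1404 0.0701
2 0.8880 -0.0446 -1.3938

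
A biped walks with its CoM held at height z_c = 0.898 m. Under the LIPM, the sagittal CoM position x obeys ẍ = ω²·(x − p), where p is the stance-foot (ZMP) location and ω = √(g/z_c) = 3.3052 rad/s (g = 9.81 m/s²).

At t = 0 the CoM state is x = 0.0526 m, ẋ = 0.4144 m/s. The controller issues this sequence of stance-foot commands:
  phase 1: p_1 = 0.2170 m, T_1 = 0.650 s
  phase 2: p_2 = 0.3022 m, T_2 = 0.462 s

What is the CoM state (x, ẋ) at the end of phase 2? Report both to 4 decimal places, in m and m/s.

phase 1: p=0.2170, T=0.650, ωT=2.148380, cosh=4.343818, sinh=4.227145; start (x,ẋ)=(0.052600, 0.414400) → end (x,ẋ)=(0.032868, -0.496846)
phase 2: p=0.3022, T=0.462, ωT=1.527002, cosh=2.410770, sinh=2.193584; start (x,ẋ)=(0.032868, -0.496846) → end (x,ẋ)=(-0.676842, -3.150501)

x = -0.6768, ẋ = -3.1505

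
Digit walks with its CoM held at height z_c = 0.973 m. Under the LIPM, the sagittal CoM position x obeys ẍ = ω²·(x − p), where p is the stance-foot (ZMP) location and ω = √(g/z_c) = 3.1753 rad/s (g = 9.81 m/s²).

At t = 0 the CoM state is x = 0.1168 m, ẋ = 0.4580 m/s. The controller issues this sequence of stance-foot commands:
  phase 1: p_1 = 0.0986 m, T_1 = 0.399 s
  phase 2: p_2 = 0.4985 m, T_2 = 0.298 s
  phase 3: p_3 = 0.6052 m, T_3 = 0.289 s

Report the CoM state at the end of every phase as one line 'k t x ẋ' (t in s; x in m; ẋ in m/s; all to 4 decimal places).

phase 1: p=0.0986, T=0.399, ωT=1.266945, cosh=1.915840, sinh=1.634149; start (x,ẋ)=(0.116800, 0.458000) → end (x,ẋ)=(0.369175, 0.971893)
phase 2: p=0.4985, T=0.298, ωT=0.946239, cosh=1.482101, sinh=1.093903; start (x,ẋ)=(0.369175, 0.971893) → end (x,ẋ)=(0.641649, 0.991238)
phase 3: p=0.6052, T=0.289, ωT=0.917662, cosh=1.451441, sinh=1.051989; start (x,ẋ)=(0.641649, 0.991238) → end (x,ẋ)=(0.986504, 1.560476)

1 0.3990 0.3692 0.9719
2 0.6970 0.6416 0.9912
3 0.9860 0.9865 1.5605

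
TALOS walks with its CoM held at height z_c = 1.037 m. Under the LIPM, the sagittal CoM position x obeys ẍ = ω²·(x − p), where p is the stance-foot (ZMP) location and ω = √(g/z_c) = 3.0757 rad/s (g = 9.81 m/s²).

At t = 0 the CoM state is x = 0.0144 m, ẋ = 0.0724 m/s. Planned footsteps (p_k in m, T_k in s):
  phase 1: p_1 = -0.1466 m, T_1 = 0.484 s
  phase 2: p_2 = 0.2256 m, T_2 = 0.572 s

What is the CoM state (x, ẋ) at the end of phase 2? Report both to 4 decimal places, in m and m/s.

x = 1.4901, ẋ = 4.0698

phase 1: p=-0.1466, T=0.484, ωT=1.488639, cosh=2.328370, sinh=2.102690; start (x,ẋ)=(0.014400, 0.072400) → end (x,ẋ)=(0.277764, 1.209800)
phase 2: p=0.2256, T=0.572, ωT=1.759300, cosh=2.990269, sinh=2.818104; start (x,ẋ)=(0.277764, 1.209800) → end (x,ẋ)=(1.490060, 4.069763)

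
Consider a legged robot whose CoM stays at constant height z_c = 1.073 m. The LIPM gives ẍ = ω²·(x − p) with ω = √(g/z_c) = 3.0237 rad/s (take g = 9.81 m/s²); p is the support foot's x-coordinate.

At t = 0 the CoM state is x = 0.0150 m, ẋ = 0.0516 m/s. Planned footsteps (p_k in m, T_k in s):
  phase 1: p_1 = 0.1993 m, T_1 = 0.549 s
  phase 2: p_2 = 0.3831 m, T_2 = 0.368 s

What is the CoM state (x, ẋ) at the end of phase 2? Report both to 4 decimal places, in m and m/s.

phase 1: p=0.1993, T=0.549, ωT=1.660011, cosh=2.724754, sinh=2.534617; start (x,ẋ)=(0.015000, 0.051600) → end (x,ẋ)=(-0.259618, -1.271863)
phase 2: p=0.3831, T=0.368, ωT=1.112722, cosh=1.685646, sinh=1.356982; start (x,ẋ)=(-0.259618, -1.271863) → end (x,ẋ)=(-1.271085, -4.781053)

x = -1.2711, ẋ = -4.7811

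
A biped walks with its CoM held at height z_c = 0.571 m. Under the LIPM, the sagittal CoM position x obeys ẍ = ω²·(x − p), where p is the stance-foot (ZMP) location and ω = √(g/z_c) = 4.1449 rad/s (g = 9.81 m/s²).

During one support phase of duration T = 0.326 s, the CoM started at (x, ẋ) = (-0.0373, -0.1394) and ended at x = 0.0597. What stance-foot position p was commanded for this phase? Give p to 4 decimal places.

ωT = 4.1449·0.326 = 1.351237; cosh(ωT) = 2.060561, sinh(ωT) = 1.801641
x(T) = p + (x₀−p)·cosh(ωT) + (ẋ₀/ω)·sinh(ωT) ⇒ p·(1 − cosh) = x(T) − x₀·cosh − (ẋ₀/ω)·sinh
numerator   = 0.0597 − (-0.0373)·2.060561 − (-0.1394/4.1449)·1.801641 = 0.197151
denominator = 1 − 2.060561 = -1.060561
p = 0.197151 / -1.060561 = -0.1859

p = -0.1859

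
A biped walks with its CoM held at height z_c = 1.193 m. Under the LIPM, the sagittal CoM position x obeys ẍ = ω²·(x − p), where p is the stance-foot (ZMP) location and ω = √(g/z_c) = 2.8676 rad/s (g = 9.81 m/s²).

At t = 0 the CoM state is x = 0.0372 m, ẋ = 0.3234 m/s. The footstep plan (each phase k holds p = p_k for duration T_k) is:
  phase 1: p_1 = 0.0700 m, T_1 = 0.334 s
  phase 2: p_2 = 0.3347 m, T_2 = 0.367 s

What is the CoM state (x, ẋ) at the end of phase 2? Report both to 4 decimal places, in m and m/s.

x = 0.1981, ẋ = -0.0707

phase 1: p=0.0700, T=0.334, ωT=0.957778, cosh=1.494823, sinh=1.111078; start (x,ẋ)=(0.037200, 0.323400) → end (x,ẋ)=(0.146274, 0.378921)
phase 2: p=0.3347, T=0.367, ωT=1.052409, cosh=1.606820, sinh=1.257724; start (x,ẋ)=(0.146274, 0.378921) → end (x,ẋ)=(0.198127, -0.070729)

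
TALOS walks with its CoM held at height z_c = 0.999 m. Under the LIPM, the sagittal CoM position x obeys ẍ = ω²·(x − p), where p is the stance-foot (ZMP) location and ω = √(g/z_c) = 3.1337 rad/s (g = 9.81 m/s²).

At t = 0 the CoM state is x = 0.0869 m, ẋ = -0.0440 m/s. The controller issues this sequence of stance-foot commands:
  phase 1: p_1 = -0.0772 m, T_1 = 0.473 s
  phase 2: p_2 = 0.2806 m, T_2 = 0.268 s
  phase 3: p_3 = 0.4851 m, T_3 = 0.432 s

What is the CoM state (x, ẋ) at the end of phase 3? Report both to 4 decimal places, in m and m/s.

phase 1: p=-0.0772, T=0.473, ωT=1.482240, cosh=2.314963, sinh=2.087835; start (x,ẋ)=(0.086900, -0.044000) → end (x,ẋ)=(0.273370, 0.971790)
phase 2: p=0.2806, T=0.268, ωT=0.839832, cosh=1.373880, sinh=0.942097; start (x,ẋ)=(0.273370, 0.971790) → end (x,ẋ)=(0.562820, 1.313779)
phase 3: p=0.4851, T=0.432, ωT=1.353758, cosh=2.065109, sinh=1.806841; start (x,ẋ)=(0.562820, 1.313779) → end (x,ẋ)=(1.403105, 3.153158)

x = 1.4031, ẋ = 3.1532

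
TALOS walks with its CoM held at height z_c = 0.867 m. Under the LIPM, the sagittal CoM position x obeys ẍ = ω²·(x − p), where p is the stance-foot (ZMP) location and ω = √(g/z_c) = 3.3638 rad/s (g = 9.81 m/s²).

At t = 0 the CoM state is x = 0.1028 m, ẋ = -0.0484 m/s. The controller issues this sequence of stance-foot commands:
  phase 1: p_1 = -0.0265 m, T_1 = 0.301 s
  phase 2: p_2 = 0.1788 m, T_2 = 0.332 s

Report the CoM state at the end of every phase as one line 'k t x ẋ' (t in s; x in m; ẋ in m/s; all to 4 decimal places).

1 0.3010 0.1577 0.4442
2 0.6330 0.3233 0.6546

phase 1: p=-0.0265, T=0.301, ωT=1.012504, cosh=1.557896, sinh=1.194588; start (x,ẋ)=(0.102800, -0.048400) → end (x,ẋ)=(0.157748, 0.444171)
phase 2: p=0.1788, T=0.332, ωT=1.116782, cosh=1.691169, sinh=1.363837; start (x,ẋ)=(0.157748, 0.444171) → end (x,ẋ)=(0.323284, 0.654587)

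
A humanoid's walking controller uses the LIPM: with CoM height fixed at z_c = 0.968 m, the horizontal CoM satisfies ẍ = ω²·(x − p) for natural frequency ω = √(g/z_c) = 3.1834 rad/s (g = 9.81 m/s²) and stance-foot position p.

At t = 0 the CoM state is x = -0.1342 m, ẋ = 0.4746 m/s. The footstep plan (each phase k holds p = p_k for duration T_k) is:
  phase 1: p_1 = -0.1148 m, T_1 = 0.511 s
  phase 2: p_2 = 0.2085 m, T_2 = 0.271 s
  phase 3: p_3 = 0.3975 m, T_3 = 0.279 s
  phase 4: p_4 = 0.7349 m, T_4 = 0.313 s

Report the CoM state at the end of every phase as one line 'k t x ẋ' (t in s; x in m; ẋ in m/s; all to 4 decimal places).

phase 1: p=-0.1148, T=0.511, ωT=1.626717, cosh=2.641861, sinh=2.445287; start (x,ẋ)=(-0.134200, 0.474600) → end (x,ẋ)=(0.198506, 1.102811)
phase 2: p=0.2085, T=0.271, ωT=0.862701, cosh=1.395787, sinh=0.973766; start (x,ẋ)=(0.198506, 1.102811) → end (x,ẋ)=(0.531888, 1.508308)
phase 3: p=0.3975, T=0.279, ωT=0.888169, cosh=1.421041, sinh=1.009633; start (x,ẋ)=(0.531888, 1.508308) → end (x,ẋ)=(1.066839, 2.575299)
phase 4: p=0.7349, T=0.313, ωT=0.996404, cosh=1.538865, sinh=1.169660; start (x,ẋ)=(1.066839, 2.575299) → end (x,ẋ)=(2.191938, 5.199009)

1 0.5110 0.1985 1.1028
2 0.7820 0.5319 1.5083
3 1.0610 1.0668 2.5753
4 1.3740 2.1919 5.1990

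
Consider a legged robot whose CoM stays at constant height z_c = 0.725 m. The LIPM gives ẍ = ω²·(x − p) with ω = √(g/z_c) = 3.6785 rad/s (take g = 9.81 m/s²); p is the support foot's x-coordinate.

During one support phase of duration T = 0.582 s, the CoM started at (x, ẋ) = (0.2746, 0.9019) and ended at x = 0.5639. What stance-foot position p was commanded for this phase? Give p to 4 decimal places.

ωT = 3.6785·0.582 = 2.140887; cosh(ωT) = 4.312265, sinh(ωT) = 4.194715
x(T) = p + (x₀−p)·cosh(ωT) + (ẋ₀/ω)·sinh(ωT) ⇒ p·(1 − cosh) = x(T) − x₀·cosh − (ẋ₀/ω)·sinh
numerator   = 0.5639 − (0.2746)·4.312265 − (0.9019/3.6785)·4.194715 = -1.648714
denominator = 1 − 4.312265 = -3.312265
p = -1.648714 / -3.312265 = 0.4978

p = 0.4978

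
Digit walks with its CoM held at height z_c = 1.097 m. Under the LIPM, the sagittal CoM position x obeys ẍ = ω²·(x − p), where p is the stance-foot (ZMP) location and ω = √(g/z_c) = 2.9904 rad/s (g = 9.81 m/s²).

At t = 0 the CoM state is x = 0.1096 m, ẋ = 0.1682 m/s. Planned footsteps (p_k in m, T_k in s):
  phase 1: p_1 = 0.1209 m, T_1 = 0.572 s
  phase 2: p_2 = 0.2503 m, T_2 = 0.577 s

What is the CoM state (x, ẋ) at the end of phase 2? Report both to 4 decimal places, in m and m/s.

x = 0.5724, ẋ = 1.0388

phase 1: p=0.1209, T=0.572, ωT=1.710509, cosh=2.856275, sinh=2.675501; start (x,ẋ)=(0.109600, 0.168200) → end (x,ẋ)=(0.239112, 0.390016)
phase 2: p=0.2503, T=0.577, ωT=1.725461, cosh=2.896599, sinh=2.718508; start (x,ẋ)=(0.239112, 0.390016) → end (x,ẋ)=(0.572448, 1.038769)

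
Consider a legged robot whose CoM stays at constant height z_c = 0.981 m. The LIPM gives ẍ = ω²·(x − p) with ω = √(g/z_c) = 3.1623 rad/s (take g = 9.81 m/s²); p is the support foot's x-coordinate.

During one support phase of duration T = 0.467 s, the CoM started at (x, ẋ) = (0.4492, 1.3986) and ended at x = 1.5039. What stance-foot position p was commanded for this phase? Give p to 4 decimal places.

ωT = 3.1623·0.467 = 1.476794; cosh(ωT) = 2.303627, sinh(ωT) = 2.075258
x(T) = p + (x₀−p)·cosh(ωT) + (ẋ₀/ω)·sinh(ωT) ⇒ p·(1 − cosh) = x(T) − x₀·cosh − (ẋ₀/ω)·sinh
numerator   = 1.5039 − (0.4492)·2.303627 − (1.3986/3.1623)·2.075258 = -0.448720
denominator = 1 − 2.303627 = -1.303627
p = -0.448720 / -1.303627 = 0.3442

p = 0.3442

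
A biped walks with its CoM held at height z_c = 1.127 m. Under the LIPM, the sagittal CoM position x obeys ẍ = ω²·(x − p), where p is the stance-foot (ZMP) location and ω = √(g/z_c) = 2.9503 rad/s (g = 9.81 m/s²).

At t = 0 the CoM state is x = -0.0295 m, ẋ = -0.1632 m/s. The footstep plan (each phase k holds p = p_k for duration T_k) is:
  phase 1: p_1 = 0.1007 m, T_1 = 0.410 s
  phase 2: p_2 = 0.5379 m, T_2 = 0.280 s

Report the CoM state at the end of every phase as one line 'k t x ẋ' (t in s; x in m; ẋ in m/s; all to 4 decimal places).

phase 1: p=0.1007, T=0.410, ωT=1.209623, cosh=1.825265, sinh=1.526955; start (x,ẋ)=(-0.029500, -0.163200) → end (x,ẋ)=(-0.221415, -0.884431)
phase 2: p=0.5379, T=0.280, ωT=0.826084, cosh=1.361058, sinh=0.923298; start (x,ẋ)=(-0.221415, -0.884431) → end (x,ẋ)=(-0.772355, -3.272141)

1 0.4100 -0.2214 -0.8844
2 0.6900 -0.7724 -3.2721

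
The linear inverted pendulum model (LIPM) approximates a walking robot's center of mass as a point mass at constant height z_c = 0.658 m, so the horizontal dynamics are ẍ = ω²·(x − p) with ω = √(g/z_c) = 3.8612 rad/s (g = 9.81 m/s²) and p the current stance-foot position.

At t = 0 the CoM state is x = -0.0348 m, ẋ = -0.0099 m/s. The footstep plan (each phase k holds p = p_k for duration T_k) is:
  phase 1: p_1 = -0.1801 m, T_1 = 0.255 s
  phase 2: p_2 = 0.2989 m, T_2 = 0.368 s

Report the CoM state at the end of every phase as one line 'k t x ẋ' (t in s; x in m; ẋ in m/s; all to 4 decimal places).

phase 1: p=-0.1801, T=0.255, ωT=0.984606, cosh=1.525172, sinh=1.151585; start (x,ẋ)=(-0.034800, -0.009900) → end (x,ẋ)=(0.038555, 0.630977)
phase 2: p=0.2989, T=0.368, ωT=1.420922, cosh=2.191213, sinh=1.949722; start (x,ẋ)=(0.038555, 0.630977) → end (x,ẋ)=(0.047042, -0.577342)

1 0.2550 0.0386 0.6310
2 0.6230 0.0470 -0.5773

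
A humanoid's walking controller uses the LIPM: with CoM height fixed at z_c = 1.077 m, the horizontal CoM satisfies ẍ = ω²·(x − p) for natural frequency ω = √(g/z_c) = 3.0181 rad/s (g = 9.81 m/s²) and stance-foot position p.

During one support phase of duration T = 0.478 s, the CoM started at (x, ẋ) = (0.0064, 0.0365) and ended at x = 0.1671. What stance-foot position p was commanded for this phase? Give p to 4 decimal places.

ωT = 3.0181·0.478 = 1.442652; cosh(ωT) = 2.234102, sinh(ωT) = 1.997801
x(T) = p + (x₀−p)·cosh(ωT) + (ẋ₀/ω)·sinh(ωT) ⇒ p·(1 − cosh) = x(T) − x₀·cosh − (ẋ₀/ω)·sinh
numerator   = 0.1671 − (0.0064)·2.234102 − (0.0365/3.0181)·1.997801 = 0.128641
denominator = 1 − 2.234102 = -1.234102
p = 0.128641 / -1.234102 = -0.1042

p = -0.1042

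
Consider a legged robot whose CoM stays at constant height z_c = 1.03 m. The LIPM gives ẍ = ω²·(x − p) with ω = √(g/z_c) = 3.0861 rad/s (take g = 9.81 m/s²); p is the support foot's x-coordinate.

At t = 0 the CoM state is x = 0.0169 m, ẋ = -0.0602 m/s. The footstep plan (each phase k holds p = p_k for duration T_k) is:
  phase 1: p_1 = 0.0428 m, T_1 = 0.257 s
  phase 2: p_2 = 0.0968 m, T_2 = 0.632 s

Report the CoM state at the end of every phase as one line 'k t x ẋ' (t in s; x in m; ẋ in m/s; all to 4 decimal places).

1 0.2570 -0.0088 -0.1504
2 0.8890 -0.4500 -1.6624

phase 1: p=0.0428, T=0.257, ωT=0.793128, cosh=1.331363, sinh=0.878936; start (x,ẋ)=(0.016900, -0.060200) → end (x,ẋ)=(-0.008828, -0.150401)
phase 2: p=0.0968, T=0.632, ωT=1.950415, cosh=3.586911, sinh=3.444696; start (x,ẋ)=(-0.008828, -0.150401) → end (x,ẋ)=(-0.449954, -1.662368)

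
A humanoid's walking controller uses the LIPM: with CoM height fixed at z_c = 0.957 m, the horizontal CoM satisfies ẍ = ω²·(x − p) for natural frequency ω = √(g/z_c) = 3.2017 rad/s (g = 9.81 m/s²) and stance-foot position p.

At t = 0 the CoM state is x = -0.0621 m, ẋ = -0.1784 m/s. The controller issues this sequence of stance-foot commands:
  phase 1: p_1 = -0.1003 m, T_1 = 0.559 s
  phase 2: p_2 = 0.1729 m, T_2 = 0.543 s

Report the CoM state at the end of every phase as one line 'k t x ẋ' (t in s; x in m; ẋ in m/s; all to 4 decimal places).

1 0.5590 -0.1449 -0.1931
2 1.1020 -0.9253 -3.3710

phase 1: p=-0.1003, T=0.559, ωT=1.789750, cosh=3.077479, sinh=2.910478; start (x,ẋ)=(-0.062100, -0.178400) → end (x,ẋ)=(-0.144913, -0.193057)
phase 2: p=0.1729, T=0.543, ωT=1.738523, cosh=2.932358, sinh=2.756578; start (x,ẋ)=(-0.144913, -0.193057) → end (x,ẋ)=(-0.925259, -3.371046)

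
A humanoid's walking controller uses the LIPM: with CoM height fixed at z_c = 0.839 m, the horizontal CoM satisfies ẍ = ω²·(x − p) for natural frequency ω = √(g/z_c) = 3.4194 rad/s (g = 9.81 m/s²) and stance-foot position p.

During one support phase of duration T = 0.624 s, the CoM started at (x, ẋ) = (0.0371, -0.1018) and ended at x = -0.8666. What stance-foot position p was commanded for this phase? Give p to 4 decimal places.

p = 0.2747

ωT = 3.4194·0.624 = 2.133706; cosh(ωT) = 4.282252, sinh(ωT) = 4.163855
x(T) = p + (x₀−p)·cosh(ωT) + (ẋ₀/ω)·sinh(ωT) ⇒ p·(1 − cosh) = x(T) − x₀·cosh − (ẋ₀/ω)·sinh
numerator   = -0.8666 − (0.0371)·4.282252 − (-0.1018/3.4194)·4.163855 = -0.901508
denominator = 1 − 4.282252 = -3.282252
p = -0.901508 / -3.282252 = 0.2747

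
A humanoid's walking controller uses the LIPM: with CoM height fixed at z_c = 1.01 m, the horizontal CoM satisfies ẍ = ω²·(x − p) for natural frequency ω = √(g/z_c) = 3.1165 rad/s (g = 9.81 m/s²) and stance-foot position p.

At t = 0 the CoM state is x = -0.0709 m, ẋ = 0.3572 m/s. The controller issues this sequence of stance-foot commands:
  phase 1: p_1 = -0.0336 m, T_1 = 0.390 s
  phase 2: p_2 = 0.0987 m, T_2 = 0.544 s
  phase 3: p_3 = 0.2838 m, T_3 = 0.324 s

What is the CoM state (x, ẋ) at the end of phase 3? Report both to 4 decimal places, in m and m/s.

phase 1: p=-0.0336, T=0.390, ωT=1.215435, cosh=1.834171, sinh=1.537590; start (x,ẋ)=(-0.070900, 0.357200) → end (x,ẋ)=(0.074217, 0.476428)
phase 2: p=0.0987, T=0.544, ωT=1.695376, cosh=2.816112, sinh=2.632582; start (x,ẋ)=(0.074217, 0.476428) → end (x,ẋ)=(0.432204, 1.140809)
phase 3: p=0.2838, T=0.324, ωT=1.009746, cosh=1.554608, sinh=1.190296; start (x,ẋ)=(0.432204, 1.140809) → end (x,ẋ)=(0.950224, 2.324025)

x = 0.9502, ẋ = 2.3240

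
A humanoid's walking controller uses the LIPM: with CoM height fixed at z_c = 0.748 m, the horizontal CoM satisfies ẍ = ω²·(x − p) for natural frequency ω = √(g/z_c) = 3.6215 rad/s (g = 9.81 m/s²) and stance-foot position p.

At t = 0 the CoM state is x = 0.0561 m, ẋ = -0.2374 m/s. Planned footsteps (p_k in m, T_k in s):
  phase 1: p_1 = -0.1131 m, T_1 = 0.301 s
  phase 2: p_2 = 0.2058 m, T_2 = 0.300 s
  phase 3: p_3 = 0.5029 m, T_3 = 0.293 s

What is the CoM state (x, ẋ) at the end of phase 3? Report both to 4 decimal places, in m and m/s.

phase 1: p=-0.1131, T=0.301, ωT=1.090072, cosh=1.655340, sinh=1.319147; start (x,ẋ)=(0.056100, -0.237400) → end (x,ẋ)=(0.080509, 0.415340)
phase 2: p=0.2058, T=0.300, ωT=1.086450, cosh=1.650573, sinh=1.313161; start (x,ẋ)=(0.080509, 0.415340) → end (x,ẋ)=(0.149602, 0.089716)
phase 3: p=0.5029, T=0.293, ωT=1.061100, cosh=1.617811, sinh=1.271736; start (x,ẋ)=(0.149602, 0.089716) → end (x,ẋ)=(-0.037165, -1.482004)

x = -0.0372, ẋ = -1.4820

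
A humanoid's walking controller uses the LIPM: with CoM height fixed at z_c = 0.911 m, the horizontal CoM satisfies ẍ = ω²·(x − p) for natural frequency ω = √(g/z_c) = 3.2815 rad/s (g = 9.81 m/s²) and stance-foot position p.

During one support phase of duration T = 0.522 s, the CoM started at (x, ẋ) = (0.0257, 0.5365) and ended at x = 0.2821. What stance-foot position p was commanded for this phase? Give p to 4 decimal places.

p = 0.1235

ωT = 3.2815·0.522 = 1.712943; cosh(ωT) = 2.862796, sinh(ωT) = 2.682461
x(T) = p + (x₀−p)·cosh(ωT) + (ẋ₀/ω)·sinh(ωT) ⇒ p·(1 − cosh) = x(T) − x₀·cosh − (ẋ₀/ω)·sinh
numerator   = 0.2821 − (0.0257)·2.862796 − (0.5365/3.2815)·2.682461 = -0.230036
denominator = 1 − 2.862796 = -1.862796
p = -0.230036 / -1.862796 = 0.1235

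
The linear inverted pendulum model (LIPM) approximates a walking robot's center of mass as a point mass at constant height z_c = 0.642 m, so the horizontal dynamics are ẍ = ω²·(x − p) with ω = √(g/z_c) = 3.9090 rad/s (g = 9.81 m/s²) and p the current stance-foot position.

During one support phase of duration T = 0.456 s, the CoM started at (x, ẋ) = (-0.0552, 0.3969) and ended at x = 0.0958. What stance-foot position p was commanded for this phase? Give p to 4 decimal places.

ωT = 3.9090·0.456 = 1.782504; cosh(ωT) = 3.056470, sinh(ωT) = 2.888253
x(T) = p + (x₀−p)·cosh(ωT) + (ẋ₀/ω)·sinh(ωT) ⇒ p·(1 − cosh) = x(T) − x₀·cosh − (ẋ₀/ω)·sinh
numerator   = 0.0958 − (-0.0552)·3.056470 − (0.3969/3.9090)·2.888253 = -0.028741
denominator = 1 − 3.056470 = -2.056470
p = -0.028741 / -2.056470 = 0.0140

p = 0.0140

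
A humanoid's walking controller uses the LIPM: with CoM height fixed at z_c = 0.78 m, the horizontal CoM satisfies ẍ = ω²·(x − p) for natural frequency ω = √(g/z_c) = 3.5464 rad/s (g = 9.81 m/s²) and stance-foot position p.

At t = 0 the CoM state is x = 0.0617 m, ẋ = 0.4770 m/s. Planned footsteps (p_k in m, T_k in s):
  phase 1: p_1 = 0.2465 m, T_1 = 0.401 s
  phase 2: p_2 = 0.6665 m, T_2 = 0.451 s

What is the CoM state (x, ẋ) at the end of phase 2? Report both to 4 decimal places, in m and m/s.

phase 1: p=0.2465, T=0.401, ωT=1.422106, cosh=2.193525, sinh=1.952319; start (x,ẋ)=(0.061700, 0.477000) → end (x,ẋ)=(0.103729, -0.233189)
phase 2: p=0.6665, T=0.451, ωT=1.599426, cosh=2.576102, sinh=2.374090; start (x,ẋ)=(0.103729, -0.233189) → end (x,ẋ)=(-0.939362, -5.338958)

x = -0.9394, ẋ = -5.3390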